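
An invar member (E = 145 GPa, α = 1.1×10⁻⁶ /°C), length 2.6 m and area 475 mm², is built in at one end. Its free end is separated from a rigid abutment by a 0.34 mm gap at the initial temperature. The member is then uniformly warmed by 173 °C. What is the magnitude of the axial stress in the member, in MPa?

Unrestrained expansion: δ_free = αΔT L = 1.1×10⁻⁶ × 173 × 2600 = 0.4948 mm.
After closing the 0.34 mm clearance, 0.4948 − 0.34 = 0.1548 mm of expansion remains to be suppressed by the wall.
Compatibility: PL/(AE) = 0.1548 mm, so σ = P/A = E × (0.1548/2600) = 8.632 MPa.

σ ≈ 8.63 MPa (compressive)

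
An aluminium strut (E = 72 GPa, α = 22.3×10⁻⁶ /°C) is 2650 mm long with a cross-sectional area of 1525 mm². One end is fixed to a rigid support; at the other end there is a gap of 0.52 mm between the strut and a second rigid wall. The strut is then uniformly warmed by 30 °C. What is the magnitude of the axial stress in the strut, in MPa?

Free thermal elongation = αΔT L = 22.3×10⁻⁶ × 30 × 2650 = 1.773 mm.
After closing the 0.52 mm clearance, 1.773 − 0.52 = 1.253 mm of expansion remains to be suppressed by the wall.
That suppressed elongation corresponds to σ = E·Δ/L = 72×10³ × 1.253/2650 = 34.04 MPa.

σ ≈ 34 MPa (compressive)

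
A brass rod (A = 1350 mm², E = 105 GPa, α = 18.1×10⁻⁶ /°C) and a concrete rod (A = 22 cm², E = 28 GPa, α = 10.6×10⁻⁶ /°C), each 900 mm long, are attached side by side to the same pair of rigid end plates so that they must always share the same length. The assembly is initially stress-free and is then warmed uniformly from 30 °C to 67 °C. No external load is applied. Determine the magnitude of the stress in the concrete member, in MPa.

Equilibrium of a rigid end plate with no external load gives equal and opposite internal forces ±P in the two members. Since α_{brass} > α_{concrete}, heating drives the brass into compression and the concrete into tension.
Compatibility of the two members (thermal + elastic change equal): (α₁ − α₂)ΔT = P·[1/(A₁E₁) + 1/(A₂E₂)].
|α₁ − α₂|·ΔT = 7.5×10⁻⁶ × 37 = 0.0002775.
1/(A₁E₁) + 1/(A₂E₂) = 1/(1350×105×10³) + 1/(2200×28×10³) = 2.329×10⁻⁸ N⁻¹.
P = 0.0002775 / 2.329×10⁻⁸ = 11920 N = 11.92 kN.
σ_{concrete} = P/A₂ = 11920/2200 = 5.416 MPa, tensile.

σ ≈ 5.42 MPa (tensile)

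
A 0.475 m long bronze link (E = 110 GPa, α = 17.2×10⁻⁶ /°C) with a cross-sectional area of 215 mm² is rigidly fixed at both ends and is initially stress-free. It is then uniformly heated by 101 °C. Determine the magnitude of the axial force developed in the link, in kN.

Full restraint means ε = 0, so the stress is σ = EαΔT = 110×10³ × 17.2×10⁻⁶ × 101 = 191.1 MPa.
Axial force P = σA = 191.1 × 215 = 41080 N = 41.08 kN, compressive.

P ≈ 41.1 kN (compressive)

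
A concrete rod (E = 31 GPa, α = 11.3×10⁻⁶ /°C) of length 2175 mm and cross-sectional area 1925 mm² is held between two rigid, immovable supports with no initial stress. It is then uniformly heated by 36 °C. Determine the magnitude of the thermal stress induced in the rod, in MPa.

σ ≈ 12.6 MPa (compressive)

The supports are rigid, so the total axial strain is zero. The restrained thermal strain is ε = αΔT = 11.3×10⁻⁶ × 36 = 406.8×10⁻⁶.
σ = EαΔT = 31×10³ × 11.3×10⁻⁶ × 36 = 12.61 MPa (compressive; the rod is trying to expand).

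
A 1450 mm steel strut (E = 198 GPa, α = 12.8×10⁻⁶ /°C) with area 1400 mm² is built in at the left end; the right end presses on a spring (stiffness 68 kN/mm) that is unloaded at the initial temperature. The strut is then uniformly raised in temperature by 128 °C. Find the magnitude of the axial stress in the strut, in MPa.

σ ≈ 85.1 MPa (compressive)

If the spring were absent the strut would lengthen by αΔT L = 12.8×10⁻⁶ × 128 × 1450 = 2.376 mm.
With a force P in the spring, the elastic change of the strut is PL/(AE) and that of the spring is P/k; compatibility requires their sum to equal δ_free.
P [ L/(AE) + 1/k ] = δ_free → P [ 1450/(1400×198×10³) + 1/(68×10³) ] = 2.376.
P = 2.376 / 1.994×10⁻⁵ = 119200 N.
σ = P/A = 119200/1400 = 85.11 MPa.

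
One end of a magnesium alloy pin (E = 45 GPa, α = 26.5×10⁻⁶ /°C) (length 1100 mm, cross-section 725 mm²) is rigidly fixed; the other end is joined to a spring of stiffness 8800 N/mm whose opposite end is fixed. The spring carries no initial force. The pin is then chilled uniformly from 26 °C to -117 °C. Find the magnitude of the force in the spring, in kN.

The unrestrained thermal change is αΔT L = 26.5×10⁻⁶ × 143 × 1100 = 4.168 mm.
With a force P in the spring, the elastic change of the pin is PL/(AE) and that of the spring is P/k; compatibility requires their sum to equal δ_free.
So P = δ_free / [L/(AE) + 1/k] = 4.168 / [ 1100/(725×45×10³) + 1/(8800) ].
P = 4.168 / 0.0001474 = 28290 N.

P ≈ 28.3 kN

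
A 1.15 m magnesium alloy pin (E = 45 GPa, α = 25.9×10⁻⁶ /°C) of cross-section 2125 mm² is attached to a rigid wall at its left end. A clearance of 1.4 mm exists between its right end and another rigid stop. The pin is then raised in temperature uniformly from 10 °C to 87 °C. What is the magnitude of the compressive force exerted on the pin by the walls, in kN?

If the wall were absent the pin would grow by αΔT L = 25.9×10⁻⁶ × 77 × 1150 = 2.293 mm.
After closing the 1.4 mm clearance, 2.293 − 1.4 = 0.8934 mm of expansion remains to be suppressed by the wall.
So σ = E(δ_free − g)/L = 45×10³ × 0.8934/1150 = 34.96 MPa.
Force on the wall = σA = 34.96 × 2125 mm² = 74.29 kN.

P ≈ 74.3 kN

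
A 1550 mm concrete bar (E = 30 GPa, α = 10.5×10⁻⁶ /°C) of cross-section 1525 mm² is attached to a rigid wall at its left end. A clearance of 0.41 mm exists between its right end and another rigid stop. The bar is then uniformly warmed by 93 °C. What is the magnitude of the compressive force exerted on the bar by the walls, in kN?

P ≈ 32.6 kN

Unrestrained expansion: δ_free = αΔT L = 10.5×10⁻⁶ × 93 × 1550 = 1.514 mm.
After closing the 0.41 mm clearance, 1.514 − 0.41 = 1.104 mm of expansion remains to be suppressed by the wall.
That suppressed elongation corresponds to σ = E·Δ/L = 30×10³ × 1.104/1550 = 21.36 MPa.
P = σA = 21.36 × 1525 = 32.57 kN.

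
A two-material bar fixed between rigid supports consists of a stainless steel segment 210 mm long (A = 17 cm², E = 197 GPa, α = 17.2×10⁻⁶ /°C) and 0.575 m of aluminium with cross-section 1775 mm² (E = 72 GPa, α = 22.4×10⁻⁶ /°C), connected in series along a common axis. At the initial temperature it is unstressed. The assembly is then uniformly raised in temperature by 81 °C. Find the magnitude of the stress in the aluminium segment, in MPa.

σ ≈ 147 MPa (compressive)

With the walls removed the bar would change length by δ_free = Σ αᵢΔT Lᵢ = 17.2×10⁻⁶×81×210 + 22.4×10⁻⁶×81×575 = 1.336 mm.
The walls prevent any net length change, so an axial force P (same in every segment) develops. Compatibility: P · Σ Lᵢ/(AᵢEᵢ) = δ_free.
Σ Lᵢ/(AᵢEᵢ) = 210/(1700×197×10³) + 575/(1775×72×10³) = 5.126×10⁻⁶ mm/N.
P = 1.336 / 5.126×10⁻⁶ = 260600 N = 260.6 kN, compressive.
σ_{aluminium} = P / A = 260600 / 1775 = 146.8 MPa.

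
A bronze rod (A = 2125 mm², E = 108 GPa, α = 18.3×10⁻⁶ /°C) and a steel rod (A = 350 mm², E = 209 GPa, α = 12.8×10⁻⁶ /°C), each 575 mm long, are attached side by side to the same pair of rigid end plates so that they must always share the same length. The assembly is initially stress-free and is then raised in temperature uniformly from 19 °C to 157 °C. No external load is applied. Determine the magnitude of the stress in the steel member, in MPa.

σ ≈ 120 MPa (tensile)

Both members must finish at the same length. With the larger α, the bronze tends to over-expand; the plates restrain it, putting the bronze in compression and the steel in tension. With no external load the two internal forces are equal and opposite, magnitude P.
Equating the net (thermal + elastic) strains gives |α₁ − α₂|·ΔT = P·[1/(A₁E₁) + 1/(A₂E₂)].
|α₁ − α₂|·ΔT = 5.5×10⁻⁶ × 138 = 0.000759.
1/(A₁E₁) + 1/(A₂E₂) = 1/(2125×108×10³) + 1/(350×209×10³) = 1.803×10⁻⁸ N⁻¹.
So P = 0.000759 / 1.803×10⁻⁸ = 42.1 kN.
σ_{steel} = P/A₂ = 42100/350 = 120.3 MPa, tensile.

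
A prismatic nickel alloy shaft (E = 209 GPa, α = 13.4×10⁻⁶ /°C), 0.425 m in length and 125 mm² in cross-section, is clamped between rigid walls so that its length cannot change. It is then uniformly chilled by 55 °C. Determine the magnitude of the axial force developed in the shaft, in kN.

With zero net strain, σ = E·αΔT = 209 GPa × 13.4×10⁻⁶ × 55 = 154 MPa.
Axial force P = σA = 154 × 125 = 19250 N = 19.25 kN, tensile.

P ≈ 19.3 kN (tensile)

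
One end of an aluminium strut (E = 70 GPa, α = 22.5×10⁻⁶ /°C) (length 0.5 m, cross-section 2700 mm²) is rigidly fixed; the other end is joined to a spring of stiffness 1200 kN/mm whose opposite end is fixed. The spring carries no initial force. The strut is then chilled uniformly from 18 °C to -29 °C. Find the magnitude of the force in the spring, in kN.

P ≈ 152 kN

If the spring were absent the strut would shorten by αΔT L = 22.5×10⁻⁶ × 47 × 500 = 0.5287 mm.
Let P be the tensile force in the spring. The strut extends elastically by PL/(AE) and the spring stretches by P/k; together these equal δ_free.
So P = δ_free / [L/(AE) + 1/k] = 0.5287 / [ 500/(2700×70×10³) + 1/(1200×10³) ].
P = 0.5287 / 3.479×10⁻⁶ = 152000 N.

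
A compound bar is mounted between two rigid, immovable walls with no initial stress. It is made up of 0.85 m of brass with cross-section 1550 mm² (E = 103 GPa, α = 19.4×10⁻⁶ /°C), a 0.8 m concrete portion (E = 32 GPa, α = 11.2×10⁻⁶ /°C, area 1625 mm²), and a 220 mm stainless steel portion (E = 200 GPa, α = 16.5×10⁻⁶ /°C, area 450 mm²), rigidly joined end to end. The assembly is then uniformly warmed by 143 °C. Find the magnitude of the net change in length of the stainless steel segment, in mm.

Free thermal expansion of the whole bar: Σ αᵢΔT Lᵢ = 19.4×10⁻⁶×143×850 + 11.2×10⁻⁶×143×800 + 16.5×10⁻⁶×143×220 = 4.158 mm.
The rigid supports impose zero overall length change; the single axial force P common to all segments must satisfy P Σ Lᵢ/(AᵢEᵢ) = δ_free.
The series flexibility is Σ Lᵢ/(AᵢEᵢ) = 850/(1550×103×10³) + 800/(1625×32×10³) + 220/(450×200×10³) = 2.315×10⁻⁵ mm/N.
Hence P = δ_free / Σ(L/AE) = 4.158/2.315×10⁻⁵ = 179.6 kN (compressive).
For the stainless steel segment, free thermal change = 16.5×10⁻⁶×143×220 = 0.5191 mm and elastic change from P = 179600×220/(450×200×10³) = 0.439 mm; these oppose, so the net change is 0.0801 mm (segment lengthens).

|ΔL| ≈ 0.0801 mm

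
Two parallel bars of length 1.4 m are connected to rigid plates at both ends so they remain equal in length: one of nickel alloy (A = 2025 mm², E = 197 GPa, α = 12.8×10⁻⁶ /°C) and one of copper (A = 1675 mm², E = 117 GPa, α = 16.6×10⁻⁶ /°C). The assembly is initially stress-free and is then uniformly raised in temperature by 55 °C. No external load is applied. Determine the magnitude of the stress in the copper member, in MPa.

σ ≈ 16.4 MPa (compressive)

Both members must finish at the same length. With the larger α, the copper tends to over-expand; the plates restrain it, putting the copper in compression and the nickel alloy in tension. With no external load the two internal forces are equal and opposite, magnitude P.
Compatibility of the two members (thermal + elastic change equal): (α₁ − α₂)ΔT = P·[1/(A₁E₁) + 1/(A₂E₂)].
|α₁ − α₂|·ΔT = 3.8×10⁻⁶ × 55 = 0.000209.
1/(A₁E₁) + 1/(A₂E₂) = 1/(2025×197×10³) + 1/(1675×117×10³) = 7.609×10⁻⁹ N⁻¹.
P = 0.000209 / 7.609×10⁻⁹ = 27470 N = 27.47 kN.
σ_{copper} = P/A₂ = 27470/1675 = 16.4 MPa, compressive.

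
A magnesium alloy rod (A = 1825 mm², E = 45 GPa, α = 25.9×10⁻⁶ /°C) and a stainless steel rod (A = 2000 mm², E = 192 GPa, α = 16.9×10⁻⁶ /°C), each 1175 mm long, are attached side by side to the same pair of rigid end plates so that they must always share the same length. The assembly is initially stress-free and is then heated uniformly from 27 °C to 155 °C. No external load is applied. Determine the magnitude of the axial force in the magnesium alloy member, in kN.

The magnesium alloy has the larger α, so on heating it would change length more than the stainless steel if both were free. The rigid plates force a common final length, so the magnesium alloy is put into compression and the stainless steel into tension, with equal and opposite forces P (no external load).
Compatibility of the two members (thermal + elastic change equal): (α₁ − α₂)ΔT = P·[1/(A₁E₁) + 1/(A₂E₂)].
|α₁ − α₂|·ΔT = 9×10⁻⁶ × 128 = 0.001152.
1/(A₁E₁) + 1/(A₂E₂) = 1/(1825×45×10³) + 1/(2000×192×10³) = 1.478×10⁻⁸ N⁻¹.
So P = 0.001152 / 1.478×10⁻⁸ = 77.94 kN.

P ≈ 77.9 kN (compressive in the magnesium alloy)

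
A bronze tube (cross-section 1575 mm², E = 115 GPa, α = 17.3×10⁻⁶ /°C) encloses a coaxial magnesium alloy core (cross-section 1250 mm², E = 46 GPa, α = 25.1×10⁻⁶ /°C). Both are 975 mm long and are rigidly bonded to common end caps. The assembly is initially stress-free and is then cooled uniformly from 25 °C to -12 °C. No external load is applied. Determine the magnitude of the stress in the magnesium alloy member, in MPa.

The magnesium alloy has the larger α, so on cooling it would change length more than the bronze if both were free. The rigid plates force a common final length, so the magnesium alloy is put into tension and the bronze into compression, with equal and opposite forces P (no external load).
Equating the net (thermal + elastic) strains gives |α₁ − α₂|·ΔT = P·[1/(A₁E₁) + 1/(A₂E₂)].
|α₁ − α₂|·ΔT = 7.8×10⁻⁶ × 37 = 0.0002886.
1/(A₁E₁) + 1/(A₂E₂) = 1/(1575×115×10³) + 1/(1250×46×10³) = 2.291×10⁻⁸ N⁻¹.
So P = 0.0002886 / 2.291×10⁻⁸ = 12.6 kN.
σ_{magnesium alloy} = P/A₂ = 12600/1250 = 10.08 MPa, tensile.

σ ≈ 10.1 MPa (tensile)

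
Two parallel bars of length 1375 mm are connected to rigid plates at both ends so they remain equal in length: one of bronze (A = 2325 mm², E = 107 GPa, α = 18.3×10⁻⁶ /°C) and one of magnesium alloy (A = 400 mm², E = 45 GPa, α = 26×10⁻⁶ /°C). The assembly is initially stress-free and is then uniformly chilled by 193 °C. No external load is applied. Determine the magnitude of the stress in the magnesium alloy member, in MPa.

The magnesium alloy has the larger α, so on cooling it would change length more than the bronze if both were free. The rigid plates force a common final length, so the magnesium alloy is put into tension and the bronze into compression, with equal and opposite forces P (no external load).
Setting the final lengths equal and cancelling L: (α₁ − α₂)ΔT = P/(A₁E₁) + P/(A₂E₂).
|α₁ − α₂|·ΔT = 7.7×10⁻⁶ × 193 = 0.001486.
1/(A₁E₁) + 1/(A₂E₂) = 1/(2325×107×10³) + 1/(400×45×10³) = 5.958×10⁻⁸ N⁻¹.
So P = 0.001486 / 5.958×10⁻⁸ = 24.94 kN.
σ_{magnesium alloy} = P/A₂ = 24940/400 = 62.36 MPa, tensile.

σ ≈ 62.4 MPa (tensile)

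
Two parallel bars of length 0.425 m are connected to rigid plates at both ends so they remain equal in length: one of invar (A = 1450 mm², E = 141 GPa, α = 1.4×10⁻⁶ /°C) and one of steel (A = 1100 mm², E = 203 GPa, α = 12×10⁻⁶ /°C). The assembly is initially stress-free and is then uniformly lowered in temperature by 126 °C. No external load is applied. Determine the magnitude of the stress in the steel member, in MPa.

Equilibrium of a rigid end plate with no external load gives equal and opposite internal forces ±P in the two members. Since α_{steel} > α_{invar}, cooling drives the steel into tension and the invar into compression.
Compatibility of the two members (thermal + elastic change equal): (α₁ − α₂)ΔT = P·[1/(A₁E₁) + 1/(A₂E₂)].
|α₁ − α₂|·ΔT = 10.6×10⁻⁶ × 126 = 0.001336.
1/(A₁E₁) + 1/(A₂E₂) = 1/(1450×141×10³) + 1/(1100×203×10³) = 9.369×10⁻⁹ N⁻¹.
So P = 0.001336 / 9.369×10⁻⁹ = 142.5 kN.
σ_{steel} = P/A₂ = 142500/1100 = 129.6 MPa, tensile.

σ ≈ 130 MPa (tensile)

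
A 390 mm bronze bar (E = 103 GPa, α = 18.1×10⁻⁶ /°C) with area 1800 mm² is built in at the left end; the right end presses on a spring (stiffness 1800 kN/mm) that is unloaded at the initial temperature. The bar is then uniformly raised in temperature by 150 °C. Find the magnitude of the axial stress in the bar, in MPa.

σ ≈ 221 MPa (compressive)

The unrestrained thermal change is αΔT L = 18.1×10⁻⁶ × 150 × 390 = 1.059 mm.
Let P be the compressive force at the spring. The bar shortens elastically by PL/(AE) and the spring compresses by P/k; together these equal δ_free.
So P = δ_free / [L/(AE) + 1/k] = 1.059 / [ 390/(1800×103×10³) + 1/(1800×10³) ].
P = 1.059 / 2.659×10⁻⁶ = 398200 N.
σ = P/A = 398200/1800 = 221.2 MPa.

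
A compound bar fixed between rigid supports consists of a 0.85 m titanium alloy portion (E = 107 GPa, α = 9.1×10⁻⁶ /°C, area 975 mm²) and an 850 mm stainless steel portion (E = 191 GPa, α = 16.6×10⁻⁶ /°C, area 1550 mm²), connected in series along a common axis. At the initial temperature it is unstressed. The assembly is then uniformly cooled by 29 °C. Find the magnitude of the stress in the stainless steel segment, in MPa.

σ ≈ 37.1 MPa (tensile)

Free thermal contraction of the whole bar: Σ αᵢΔT Lᵢ = 9.1×10⁻⁶×29×850 + 16.6×10⁻⁶×29×850 = 0.6335 mm.
The rigid supports impose zero overall length change; the single axial force P common to all segments must satisfy P Σ Lᵢ/(AᵢEᵢ) = δ_free.
Σ Lᵢ/(AᵢEᵢ) = 850/(975×107×10³) + 850/(1550×191×10³) = 1.102×10⁻⁵ mm/N.
P = 0.6335 / 1.102×10⁻⁵ = 57490 N = 57.49 kN, tensile.
σ_{stainless steel} = P / A = 57490 / 1550 = 37.09 MPa.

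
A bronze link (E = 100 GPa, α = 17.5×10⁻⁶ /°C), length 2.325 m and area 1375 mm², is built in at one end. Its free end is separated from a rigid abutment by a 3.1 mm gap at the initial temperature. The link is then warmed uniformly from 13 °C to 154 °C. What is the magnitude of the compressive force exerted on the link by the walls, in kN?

P ≈ 156 kN

If the wall were absent the link would grow by αΔT L = 17.5×10⁻⁶ × 141 × 2325 = 5.737 mm.
This exceeds the 3.1 mm gap, so the wall pushes back. The portion of expansion that must be recovered elastically is δ_free − gap = 5.737 − 3.1 = 2.637 mm.
Compatibility: PL/(AE) = 2.637 mm, so σ = P/A = E × (2.637/2325) = 113.4 MPa.
P = σA = 113.4 × 1375 = 155.9 kN.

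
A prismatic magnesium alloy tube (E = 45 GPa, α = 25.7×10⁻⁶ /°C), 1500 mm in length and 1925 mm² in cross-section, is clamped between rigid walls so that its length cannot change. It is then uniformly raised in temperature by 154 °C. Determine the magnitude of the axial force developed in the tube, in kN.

With zero net strain, σ = E·αΔT = 45 GPa × 25.7×10⁻⁶ × 154 = 178.1 MPa.
Axial force P = σA = 178.1 × 1925 = 342800 N = 342.8 kN, compressive.

P ≈ 343 kN (compressive)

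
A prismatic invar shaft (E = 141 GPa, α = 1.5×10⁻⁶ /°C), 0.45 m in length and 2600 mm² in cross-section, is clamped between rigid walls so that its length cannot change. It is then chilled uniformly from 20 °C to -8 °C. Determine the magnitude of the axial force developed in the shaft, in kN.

P ≈ 15.4 kN (tensile)

With zero net strain, σ = E·αΔT = 141 GPa × 1.5×10⁻⁶ × 28 = 5.922 MPa.
Axial force P = σA = 5.922 × 2600 = 15400 N = 15.4 kN, tensile.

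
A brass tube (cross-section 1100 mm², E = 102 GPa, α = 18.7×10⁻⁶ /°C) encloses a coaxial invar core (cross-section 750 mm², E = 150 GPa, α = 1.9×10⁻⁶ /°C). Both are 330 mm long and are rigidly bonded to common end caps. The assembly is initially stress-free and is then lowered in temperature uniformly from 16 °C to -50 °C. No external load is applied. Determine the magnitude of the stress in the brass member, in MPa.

The brass has the larger α, so on cooling it would change length more than the invar if both were free. The rigid plates force a common final length, so the brass is put into tension and the invar into compression, with equal and opposite forces P (no external load).
Compatibility of the two members (thermal + elastic change equal): (α₁ − α₂)ΔT = P·[1/(A₁E₁) + 1/(A₂E₂)].
|α₁ − α₂|·ΔT = 16.8×10⁻⁶ × 66 = 0.001109.
1/(A₁E₁) + 1/(A₂E₂) = 1/(1100×102×10³) + 1/(750×150×10³) = 1.78×10⁻⁸ N⁻¹.
P = 0.001109 / 1.78×10⁻⁸ = 62290 N = 62.29 kN.
σ_{brass} = P/A₁ = 62290/1100 = 56.62 MPa, tensile.

σ ≈ 56.6 MPa (tensile)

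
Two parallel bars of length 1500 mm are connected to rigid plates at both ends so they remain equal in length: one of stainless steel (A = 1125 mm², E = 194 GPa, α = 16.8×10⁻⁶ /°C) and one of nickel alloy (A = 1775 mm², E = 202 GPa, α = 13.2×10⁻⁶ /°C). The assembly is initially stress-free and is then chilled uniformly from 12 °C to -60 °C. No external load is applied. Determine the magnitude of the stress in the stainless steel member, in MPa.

The stainless steel has the larger α, so on cooling it would change length more than the nickel alloy if both were free. The rigid plates force a common final length, so the stainless steel is put into tension and the nickel alloy into compression, with equal and opposite forces P (no external load).
Compatibility of the two members (thermal + elastic change equal): (α₁ − α₂)ΔT = P·[1/(A₁E₁) + 1/(A₂E₂)].
|α₁ − α₂|·ΔT = 3.6×10⁻⁶ × 72 = 0.0002592.
1/(A₁E₁) + 1/(A₂E₂) = 1/(1125×194×10³) + 1/(1775×202×10³) = 7.371×10⁻⁹ N⁻¹.
P = 0.0002592 / 7.371×10⁻⁹ = 35170 N = 35.17 kN.
σ_{stainless steel} = P/A₁ = 35170/1125 = 31.26 MPa, tensile.

σ ≈ 31.3 MPa (tensile)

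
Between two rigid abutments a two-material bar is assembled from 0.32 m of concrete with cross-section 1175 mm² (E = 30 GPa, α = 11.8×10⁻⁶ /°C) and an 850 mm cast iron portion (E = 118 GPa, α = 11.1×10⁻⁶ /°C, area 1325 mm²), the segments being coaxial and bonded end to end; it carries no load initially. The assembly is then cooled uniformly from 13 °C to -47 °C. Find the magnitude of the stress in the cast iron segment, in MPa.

σ ≈ 41.2 MPa (tensile)

Free thermal contraction of the whole bar: Σ αᵢΔT Lᵢ = 11.8×10⁻⁶×60×320 + 11.1×10⁻⁶×60×850 = 0.7927 mm.
The walls prevent any net length change, so an axial force P (same in every segment) develops. Compatibility: P · Σ Lᵢ/(AᵢEᵢ) = δ_free.
Σ Lᵢ/(AᵢEᵢ) = 320/(1175×30×10³) + 850/(1325×118×10³) = 1.451×10⁻⁵ mm/N.
P = 0.7927 / 1.451×10⁻⁵ = 54610 N = 54.61 kN, tensile.
σ_{cast iron} = P / A = 54610 / 1325 = 41.22 MPa.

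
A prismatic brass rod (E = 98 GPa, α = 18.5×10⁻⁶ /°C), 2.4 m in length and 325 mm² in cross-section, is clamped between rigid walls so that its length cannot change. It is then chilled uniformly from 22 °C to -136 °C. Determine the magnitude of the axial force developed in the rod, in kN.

P ≈ 93.1 kN (tensile)

The ends cannot move, so σ = EαΔT = 98×10³ × 18.5×10⁻⁶ × 158 = 286.5 MPa.
Then P = σA = 286.5 × 325 mm² = 93.1 kN, tensile.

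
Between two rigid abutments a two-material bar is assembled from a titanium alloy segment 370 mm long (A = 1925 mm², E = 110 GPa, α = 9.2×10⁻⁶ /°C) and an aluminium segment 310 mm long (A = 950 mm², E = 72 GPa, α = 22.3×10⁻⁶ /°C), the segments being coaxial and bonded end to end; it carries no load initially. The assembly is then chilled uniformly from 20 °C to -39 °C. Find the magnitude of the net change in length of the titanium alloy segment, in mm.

|ΔL| ≈ 0.0315 mm

Free thermal contraction of the whole bar: Σ αᵢΔT Lᵢ = 9.2×10⁻⁶×59×370 + 22.3×10⁻⁶×59×310 = 0.6087 mm.
The walls prevent any net length change, so an axial force P (same in every segment) develops. Compatibility: P · Σ Lᵢ/(AᵢEᵢ) = δ_free.
Σ Lᵢ/(AᵢEᵢ) = 370/(1925×110×10³) + 310/(950×72×10³) = 6.28×10⁻⁶ mm/N.
P = 0.6087 / 6.28×10⁻⁶ = 96930 N = 96.93 kN, tensile.
For the titanium alloy segment, free thermal change = 9.2×10⁻⁶×59×370 = 0.2008 mm and elastic change from P = 96930×370/(1925×110×10³) = 0.1694 mm; these oppose, so the net change is 0.0315 mm (segment shortens).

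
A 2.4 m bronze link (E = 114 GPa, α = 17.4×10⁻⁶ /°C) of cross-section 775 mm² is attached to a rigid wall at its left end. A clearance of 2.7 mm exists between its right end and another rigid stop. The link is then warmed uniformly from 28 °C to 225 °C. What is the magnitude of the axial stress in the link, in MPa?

Unrestrained expansion: δ_free = αΔT L = 17.4×10⁻⁶ × 197 × 2400 = 8.227 mm.
After closing the 2.7 mm clearance, 8.227 − 2.7 = 5.527 mm of expansion remains to be suppressed by the wall.
Compatibility: PL/(AE) = 5.527 mm, so σ = P/A = E × (5.527/2400) = 262.5 MPa.

σ ≈ 263 MPa (compressive)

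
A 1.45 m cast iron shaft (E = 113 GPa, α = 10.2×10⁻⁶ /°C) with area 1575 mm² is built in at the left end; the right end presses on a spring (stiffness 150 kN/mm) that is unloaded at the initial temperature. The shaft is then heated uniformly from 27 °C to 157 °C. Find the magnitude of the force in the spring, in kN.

The unrestrained thermal change is αΔT L = 10.2×10⁻⁶ × 130 × 1450 = 1.923 mm.
Let P be the compressive force at the spring. The shaft shortens elastically by PL/(AE) and the spring compresses by P/k; together these equal δ_free.
P [ L/(AE) + 1/k ] = δ_free → P [ 1450/(1575×113×10³) + 1/(150×10³) ] = 1.923.
P = 1.923 / 1.481×10⁻⁵ = 129800 N.

P ≈ 130 kN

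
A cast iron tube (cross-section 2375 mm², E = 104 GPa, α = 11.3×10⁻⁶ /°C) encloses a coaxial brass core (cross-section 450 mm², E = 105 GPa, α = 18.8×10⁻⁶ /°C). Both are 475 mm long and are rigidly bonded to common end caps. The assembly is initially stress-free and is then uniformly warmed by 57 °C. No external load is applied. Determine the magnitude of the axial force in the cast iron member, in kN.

Equilibrium of a rigid end plate with no external load gives equal and opposite internal forces ±P in the two members. Since α_{brass} > α_{cast iron}, heating drives the brass into compression and the cast iron into tension.
Compatibility of the two members (thermal + elastic change equal): (α₁ − α₂)ΔT = P·[1/(A₁E₁) + 1/(A₂E₂)].
|α₁ − α₂|·ΔT = 7.5×10⁻⁶ × 57 = 0.0004275.
1/(A₁E₁) + 1/(A₂E₂) = 1/(2375×104×10³) + 1/(450×105×10³) = 2.521×10⁻⁸ N⁻¹.
P = 0.0004275 / 2.521×10⁻⁸ = 16960 N = 16.96 kN.

P ≈ 17 kN (tensile in the cast iron)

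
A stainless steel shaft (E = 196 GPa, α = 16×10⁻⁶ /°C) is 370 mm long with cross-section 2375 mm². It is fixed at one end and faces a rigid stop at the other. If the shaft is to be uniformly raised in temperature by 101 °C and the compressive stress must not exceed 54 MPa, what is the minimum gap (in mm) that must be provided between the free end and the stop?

With no wall the shaft would lengthen by αΔT L = 16×10⁻⁶ × 101 × 370 = 0.5979 mm.
A stress of 54 MPa corresponds to the wall pushing the shaft back by σL/E = 54×370/(196×10³) = 0.1019 mm.
The gap must absorb the remainder: g_min = 0.5979 − 0.1019 = 0.496 mm.

g ≈ 0.496 mm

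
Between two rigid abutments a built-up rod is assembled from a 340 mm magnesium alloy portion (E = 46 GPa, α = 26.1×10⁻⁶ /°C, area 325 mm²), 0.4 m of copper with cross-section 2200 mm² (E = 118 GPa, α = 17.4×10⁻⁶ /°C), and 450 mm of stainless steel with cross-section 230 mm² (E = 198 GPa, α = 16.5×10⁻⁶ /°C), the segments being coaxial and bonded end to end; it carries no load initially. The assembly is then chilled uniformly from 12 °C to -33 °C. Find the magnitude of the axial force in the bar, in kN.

Free thermal contraction of the whole bar: Σ αᵢΔT Lᵢ = 26.1×10⁻⁶×45×340 + 17.4×10⁻⁶×45×400 + 16.5×10⁻⁶×45×450 = 1.047 mm.
Since the ends are fixed, an axial force P builds up, equal in every segment, with P · Σ Lᵢ/(AᵢEᵢ) = δ_free.
The series flexibility is Σ Lᵢ/(AᵢEᵢ) = 340/(325×46×10³) + 400/(2200×118×10³) + 450/(230×198×10³) = 3.416×10⁻⁵ mm/N.
Hence P = δ_free / Σ(L/AE) = 1.047/3.416×10⁻⁵ = 30.64 kN (tensile).

P ≈ 30.6 kN (tensile)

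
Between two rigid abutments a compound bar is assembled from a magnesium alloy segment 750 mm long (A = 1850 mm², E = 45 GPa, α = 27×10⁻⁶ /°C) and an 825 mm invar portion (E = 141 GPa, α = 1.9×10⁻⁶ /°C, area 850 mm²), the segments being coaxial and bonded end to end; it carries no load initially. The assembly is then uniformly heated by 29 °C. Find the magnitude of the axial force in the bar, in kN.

P ≈ 39.8 kN (compressive)

With the walls removed the bar would change length by δ_free = Σ αᵢΔT Lᵢ = 27×10⁻⁶×29×750 + 1.9×10⁻⁶×29×825 = 0.6327 mm.
The walls prevent any net length change, so an axial force P (same in every segment) develops. Compatibility: P · Σ Lᵢ/(AᵢEᵢ) = δ_free.
The series flexibility is Σ Lᵢ/(AᵢEᵢ) = 750/(1850×45×10³) + 825/(850×141×10³) = 1.589×10⁻⁵ mm/N.
So P = 0.6327 / 1.589×10⁻⁵ = 39.81 kN, compressive.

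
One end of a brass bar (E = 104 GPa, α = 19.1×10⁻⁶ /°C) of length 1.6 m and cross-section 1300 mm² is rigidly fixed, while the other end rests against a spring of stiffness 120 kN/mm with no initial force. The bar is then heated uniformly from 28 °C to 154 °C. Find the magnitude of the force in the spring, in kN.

If the spring were absent the bar would lengthen by αΔT L = 19.1×10⁻⁶ × 126 × 1600 = 3.851 mm.
Let P be the compressive force at the spring. The bar shortens elastically by PL/(AE) and the spring compresses by P/k; together these equal δ_free.
So P = δ_free / [L/(AE) + 1/k] = 3.851 / [ 1600/(1300×104×10³) + 1/(120×10³) ].
P = 3.851 / 2.017×10⁻⁵ = 190900 N.

P ≈ 191 kN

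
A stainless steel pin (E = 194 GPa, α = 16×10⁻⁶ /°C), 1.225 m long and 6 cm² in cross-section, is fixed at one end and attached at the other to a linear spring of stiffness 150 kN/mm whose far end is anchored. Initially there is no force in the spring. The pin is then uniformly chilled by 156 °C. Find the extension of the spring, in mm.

δ ≈ 1.19 mm

Free thermal contraction: δ_free = αΔT L = 16×10⁻⁶ × 156 × 1225 = 3.058 mm.
With a force P in the spring, the elastic change of the pin is PL/(AE) and that of the spring is P/k; compatibility requires their sum to equal δ_free.
P [ L/(AE) + 1/k ] = δ_free → P [ 1225/(600×194×10³) + 1/(150×10³) ] = 3.058.
P = 3.058 / 1.719×10⁻⁵ = 177900 N.
Spring extension = P/k = 177900/(150×10³) = 1.186 mm.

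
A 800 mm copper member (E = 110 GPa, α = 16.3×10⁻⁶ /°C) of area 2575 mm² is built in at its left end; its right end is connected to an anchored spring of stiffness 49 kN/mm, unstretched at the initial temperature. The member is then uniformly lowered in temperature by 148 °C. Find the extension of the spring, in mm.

δ ≈ 1.7 mm

Free thermal contraction: δ_free = αΔT L = 16.3×10⁻⁶ × 148 × 800 = 1.93 mm.
Let P be the tensile force in the spring. The member extends elastically by PL/(AE) and the spring stretches by P/k; together these equal δ_free.
P [ L/(AE) + 1/k ] = δ_free → P [ 800/(2575×110×10³) + 1/(49×10³) ] = 1.93.
P = 1.93 / 2.323×10⁻⁵ = 83070 N.
Spring extension = P/k = 83070/(49×10³) = 1.695 mm.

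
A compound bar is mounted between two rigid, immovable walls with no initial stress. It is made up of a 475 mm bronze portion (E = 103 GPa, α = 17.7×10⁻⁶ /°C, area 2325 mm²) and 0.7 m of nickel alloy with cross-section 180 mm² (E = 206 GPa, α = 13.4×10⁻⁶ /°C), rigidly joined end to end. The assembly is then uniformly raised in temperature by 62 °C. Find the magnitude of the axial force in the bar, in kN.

Free thermal expansion of the whole bar: Σ αᵢΔT Lᵢ = 17.7×10⁻⁶×62×475 + 13.4×10⁻⁶×62×700 = 1.103 mm.
The walls prevent any net length change, so an axial force P (same in every segment) develops. Compatibility: P · Σ Lᵢ/(AᵢEᵢ) = δ_free.
The series flexibility is Σ Lᵢ/(AᵢEᵢ) = 475/(2325×103×10³) + 700/(180×206×10³) = 2.086×10⁻⁵ mm/N.
P = 1.103 / 2.086×10⁻⁵ = 52860 N = 52.86 kN, compressive.

P ≈ 52.9 kN (compressive)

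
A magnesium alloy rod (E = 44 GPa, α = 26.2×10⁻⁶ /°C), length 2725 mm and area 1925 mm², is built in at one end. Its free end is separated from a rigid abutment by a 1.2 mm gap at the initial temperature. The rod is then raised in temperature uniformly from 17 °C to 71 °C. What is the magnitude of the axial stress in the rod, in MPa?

Free thermal elongation = αΔT L = 26.2×10⁻⁶ × 54 × 2725 = 3.855 mm.
This exceeds the 1.2 mm gap, so the wall pushes back. The portion of expansion that must be recovered elastically is δ_free − gap = 3.855 − 1.2 = 2.655 mm.
So σ = E(δ_free − g)/L = 44×10³ × 2.655/2725 = 42.88 MPa.

σ ≈ 42.9 MPa (compressive)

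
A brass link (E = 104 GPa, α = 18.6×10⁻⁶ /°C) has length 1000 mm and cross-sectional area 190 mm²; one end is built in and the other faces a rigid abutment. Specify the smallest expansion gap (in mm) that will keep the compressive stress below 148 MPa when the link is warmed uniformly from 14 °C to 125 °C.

With no wall the link would lengthen by αΔT L = 18.6×10⁻⁶ × 111 × 1000 = 2.065 mm.
At the allowable stress the elastic shortening the wall may impose is σL/E = 148 × 1000 / (104×10³) = 1.423 mm.
The gap must absorb the remainder: g_min = 2.065 − 1.423 = 0.6415 mm.

g ≈ 0.642 mm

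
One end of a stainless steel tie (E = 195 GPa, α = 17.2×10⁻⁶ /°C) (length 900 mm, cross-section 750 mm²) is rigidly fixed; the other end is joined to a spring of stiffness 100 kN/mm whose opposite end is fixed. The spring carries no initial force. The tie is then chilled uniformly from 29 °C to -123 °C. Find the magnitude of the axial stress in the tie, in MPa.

σ ≈ 194 MPa (tensile)

The unrestrained thermal change is αΔT L = 17.2×10⁻⁶ × 152 × 900 = 2.353 mm.
With a force P in the spring, the elastic change of the tie is PL/(AE) and that of the spring is P/k; compatibility requires their sum to equal δ_free.
So P = δ_free / [L/(AE) + 1/k] = 2.353 / [ 900/(750×195×10³) + 1/(100×10³) ].
P = 2.353 / 1.615×10⁻⁵ = 145700 N.
σ = P/A = 145700/750 = 194.2 MPa.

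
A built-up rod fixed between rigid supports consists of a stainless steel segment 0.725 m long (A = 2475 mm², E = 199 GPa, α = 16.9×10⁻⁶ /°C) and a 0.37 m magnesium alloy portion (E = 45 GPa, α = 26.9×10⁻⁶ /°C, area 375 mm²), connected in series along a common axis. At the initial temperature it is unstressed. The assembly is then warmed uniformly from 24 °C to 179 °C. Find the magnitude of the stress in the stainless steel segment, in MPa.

Free thermal expansion of the whole bar: Σ αᵢΔT Lᵢ = 16.9×10⁻⁶×155×725 + 26.9×10⁻⁶×155×370 = 3.442 mm.
Since the ends are fixed, an axial force P builds up, equal in every segment, with P · Σ Lᵢ/(AᵢEᵢ) = δ_free.
The series flexibility is Σ Lᵢ/(AᵢEᵢ) = 725/(2475×199×10³) + 370/(375×45×10³) = 2.34×10⁻⁵ mm/N.
So P = 3.442 / 2.34×10⁻⁵ = 147.1 kN, compressive.
σ_{stainless steel} = P / A = 147100 / 2475 = 59.43 MPa.

σ ≈ 59.4 MPa (compressive)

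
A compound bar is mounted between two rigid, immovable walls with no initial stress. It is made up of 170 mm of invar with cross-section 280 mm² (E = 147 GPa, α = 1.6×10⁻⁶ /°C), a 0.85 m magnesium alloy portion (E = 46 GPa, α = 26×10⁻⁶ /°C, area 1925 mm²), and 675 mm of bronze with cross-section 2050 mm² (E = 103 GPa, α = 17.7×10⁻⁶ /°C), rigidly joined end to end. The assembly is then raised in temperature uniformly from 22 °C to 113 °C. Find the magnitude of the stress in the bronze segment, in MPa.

σ ≈ 90 MPa (compressive)

If the supports were absent, the total length change would be Σ αᵢΔT Lᵢ = 1.6×10⁻⁶×91×170 + 26×10⁻⁶×91×850 + 17.7×10⁻⁶×91×675 = 3.123 mm.
The rigid supports impose zero overall length change; the single axial force P common to all segments must satisfy P Σ Lᵢ/(AᵢEᵢ) = δ_free.
The series flexibility is Σ Lᵢ/(AᵢEᵢ) = 170/(280×147×10³) + 850/(1925×46×10³) + 675/(2050×103×10³) = 1.693×10⁻⁵ mm/N.
P = 3.123 / 1.693×10⁻⁵ = 184500 N = 184.5 kN, compressive.
σ_{bronze} = P / A = 184500 / 2050 = 90.01 MPa.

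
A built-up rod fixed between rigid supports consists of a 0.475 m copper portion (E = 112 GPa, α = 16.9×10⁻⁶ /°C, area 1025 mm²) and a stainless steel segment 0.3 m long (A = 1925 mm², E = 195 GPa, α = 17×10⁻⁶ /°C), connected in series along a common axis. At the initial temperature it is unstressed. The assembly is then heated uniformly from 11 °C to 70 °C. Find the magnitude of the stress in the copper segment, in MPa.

σ ≈ 153 MPa (compressive)

With the walls removed the bar would change length by δ_free = Σ αᵢΔT Lᵢ = 16.9×10⁻⁶×59×475 + 17×10⁻⁶×59×300 = 0.7745 mm.
Since the ends are fixed, an axial force P builds up, equal in every segment, with P · Σ Lᵢ/(AᵢEᵢ) = δ_free.
Σ Lᵢ/(AᵢEᵢ) = 475/(1025×112×10³) + 300/(1925×195×10³) = 4.937×10⁻⁶ mm/N.
So P = 0.7745 / 4.937×10⁻⁶ = 156.9 kN, compressive.
σ_{copper} = P / A = 156900 / 1025 = 153.1 MPa.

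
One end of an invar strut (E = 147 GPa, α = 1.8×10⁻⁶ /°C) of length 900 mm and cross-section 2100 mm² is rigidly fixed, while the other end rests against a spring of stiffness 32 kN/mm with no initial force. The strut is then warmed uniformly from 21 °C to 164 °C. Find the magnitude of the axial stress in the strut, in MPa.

The unrestrained thermal change is αΔT L = 1.8×10⁻⁶ × 143 × 900 = 0.2317 mm.
Let P be the compressive force at the spring. The strut shortens elastically by PL/(AE) and the spring compresses by P/k; together these equal δ_free.
P [ L/(AE) + 1/k ] = δ_free → P [ 900/(2100×147×10³) + 1/(32×10³) ] = 0.2317.
P = 0.2317 / 3.417×10⁻⁵ = 6781 N.
σ = P/A = 6781/2100 = 3.229 MPa.

σ ≈ 3.23 MPa (compressive)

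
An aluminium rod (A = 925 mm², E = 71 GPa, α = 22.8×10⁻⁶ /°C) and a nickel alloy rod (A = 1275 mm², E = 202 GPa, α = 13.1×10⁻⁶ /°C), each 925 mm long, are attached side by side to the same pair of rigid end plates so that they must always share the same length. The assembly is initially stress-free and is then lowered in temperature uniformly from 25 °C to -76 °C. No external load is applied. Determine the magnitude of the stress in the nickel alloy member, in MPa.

Equilibrium of a rigid end plate with no external load gives equal and opposite internal forces ±P in the two members. Since α_{aluminium} > α_{nickel alloy}, cooling drives the aluminium into tension and the nickel alloy into compression.
Compatibility of the two members (thermal + elastic change equal): (α₁ − α₂)ΔT = P·[1/(A₁E₁) + 1/(A₂E₂)].
|α₁ − α₂|·ΔT = 9.7×10⁻⁶ × 101 = 0.0009797.
1/(A₁E₁) + 1/(A₂E₂) = 1/(925×71×10³) + 1/(1275×202×10³) = 1.911×10⁻⁸ N⁻¹.
So P = 0.0009797 / 1.911×10⁻⁸ = 51.27 kN.
σ_{nickel alloy} = P/A₂ = 51270/1275 = 40.21 MPa, compressive.

σ ≈ 40.2 MPa (compressive)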